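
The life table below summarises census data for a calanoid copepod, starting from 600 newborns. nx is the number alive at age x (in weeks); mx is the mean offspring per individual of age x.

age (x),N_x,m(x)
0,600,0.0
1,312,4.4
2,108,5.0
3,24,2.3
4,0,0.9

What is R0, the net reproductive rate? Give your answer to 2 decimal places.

lx = nx/n0 = nx/600: 1, 0.52, 0.18, 0.04, 0
lx·mx by age: 0, 2.288, 0.9, 0.092, 0
R0 = Σ lx·mx = 3.28 → 3.28

3.28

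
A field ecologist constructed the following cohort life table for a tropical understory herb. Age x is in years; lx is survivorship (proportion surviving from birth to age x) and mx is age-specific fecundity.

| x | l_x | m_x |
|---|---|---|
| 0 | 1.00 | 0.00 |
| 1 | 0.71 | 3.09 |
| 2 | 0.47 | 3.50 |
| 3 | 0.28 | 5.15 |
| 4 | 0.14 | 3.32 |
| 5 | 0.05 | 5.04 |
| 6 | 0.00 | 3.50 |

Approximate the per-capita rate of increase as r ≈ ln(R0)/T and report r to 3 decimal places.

0.831

R0 = Σ lx·mx = 0 + 2.1939 + 1.645 + 1.442 + 0.4648 + 0.252 + 0 = 5.9977
Σ x·lx·mx = 12.9291; T = 12.9291/5.9977 = 2.15568…
r ≈ ln(R0)/T = ln(5.9977)/2.15568… = 0.831… → 0.831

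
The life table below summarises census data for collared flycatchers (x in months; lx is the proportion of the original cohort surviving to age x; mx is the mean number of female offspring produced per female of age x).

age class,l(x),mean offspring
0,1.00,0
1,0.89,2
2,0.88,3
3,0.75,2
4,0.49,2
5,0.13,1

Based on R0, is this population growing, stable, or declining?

growing

R0 = Σ lx·mx = 0 + 1.78 + 2.64 + 1.5 + 0.98 + 0.13 = 7.03
R0 > 1, so the population is growing.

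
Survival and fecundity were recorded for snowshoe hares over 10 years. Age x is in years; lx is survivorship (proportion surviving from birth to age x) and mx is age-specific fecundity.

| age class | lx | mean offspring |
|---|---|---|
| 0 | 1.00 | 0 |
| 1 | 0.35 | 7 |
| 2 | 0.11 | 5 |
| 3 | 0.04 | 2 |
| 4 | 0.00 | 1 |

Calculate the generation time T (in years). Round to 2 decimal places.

lx·mx: 0, 2.45, 0.55, 0.08, 0 → R0 = 3.08
x·lx·mx: 0, 2.45, 1.1, 0.24, 0 → Σ = 3.79
T = 3.79 / 3.08 = 1.230519… → 1.23

1.23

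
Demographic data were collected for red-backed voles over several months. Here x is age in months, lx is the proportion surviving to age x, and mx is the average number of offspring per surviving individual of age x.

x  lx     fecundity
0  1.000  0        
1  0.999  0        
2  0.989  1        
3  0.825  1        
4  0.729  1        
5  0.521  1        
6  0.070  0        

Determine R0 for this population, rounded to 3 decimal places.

3.064

lx·mx by age: 0, 0, 0.989, 0.825, 0.729, 0.521, 0
R0 = Σ lx·mx = 3.064 → 3.064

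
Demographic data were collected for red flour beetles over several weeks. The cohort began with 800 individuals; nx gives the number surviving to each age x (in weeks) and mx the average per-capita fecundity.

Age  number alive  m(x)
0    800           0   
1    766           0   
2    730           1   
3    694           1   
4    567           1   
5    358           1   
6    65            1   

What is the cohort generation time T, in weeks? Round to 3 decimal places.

lx = nx/n0 = nx/800: 1, 0.9575, 0.9125, 0.8675, 0.70875, 0.4475, 0.08125
lx·mx: 0, 0, 0.9125, 0.8675, 0.70875, 0.4475, 0.08125 → R0 = 3.0175
x·lx·mx: 0, 0, 1.825, 2.6025, 2.835, 2.2375, 0.4875 → Σ = 9.9875
T = 9.9875 / 3.0175 = 3.309859… → 3.310

3.310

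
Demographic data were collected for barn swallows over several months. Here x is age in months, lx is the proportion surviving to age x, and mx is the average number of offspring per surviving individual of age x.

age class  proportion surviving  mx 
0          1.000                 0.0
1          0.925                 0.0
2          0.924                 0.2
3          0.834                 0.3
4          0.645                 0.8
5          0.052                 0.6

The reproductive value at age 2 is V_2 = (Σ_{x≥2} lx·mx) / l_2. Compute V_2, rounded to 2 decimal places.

lx·mx for x ≥ 2: 0.1848, 0.2502, 0.516, 0.0312 → sum = 0.9822
V_2 = 0.9822 / l_2 = 0.9822 / 0.924 = 1.062987… → 1.06

1.06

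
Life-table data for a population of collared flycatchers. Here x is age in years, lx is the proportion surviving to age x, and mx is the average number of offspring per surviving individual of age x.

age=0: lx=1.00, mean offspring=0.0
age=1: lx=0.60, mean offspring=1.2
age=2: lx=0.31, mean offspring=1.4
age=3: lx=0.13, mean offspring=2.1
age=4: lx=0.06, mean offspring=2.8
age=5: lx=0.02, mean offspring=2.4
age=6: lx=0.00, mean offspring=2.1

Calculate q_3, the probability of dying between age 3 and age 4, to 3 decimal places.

0.538

q_3 = (l_3 − l_4) / l_3 = (0.13 − 0.06) / 0.13
     = 0.07 / 0.13 = 0.538462… → 0.538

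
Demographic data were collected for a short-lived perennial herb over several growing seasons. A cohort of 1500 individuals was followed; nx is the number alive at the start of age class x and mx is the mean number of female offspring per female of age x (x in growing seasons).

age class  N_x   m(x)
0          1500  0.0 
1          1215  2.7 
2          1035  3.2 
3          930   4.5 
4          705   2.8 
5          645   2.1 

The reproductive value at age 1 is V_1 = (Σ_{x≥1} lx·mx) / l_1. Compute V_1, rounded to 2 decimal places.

11.61

lx = nx/n0 = nx/1500: 1, 0.81, 0.69, 0.62, 0.47, 0.43
lx·mx for x ≥ 1: 2.187, 2.208, 2.79, 1.316, 0.903 → sum = 9.404
V_1 = 9.404 / l_1 = 9.404 / 0.81 = 11.609877… → 11.61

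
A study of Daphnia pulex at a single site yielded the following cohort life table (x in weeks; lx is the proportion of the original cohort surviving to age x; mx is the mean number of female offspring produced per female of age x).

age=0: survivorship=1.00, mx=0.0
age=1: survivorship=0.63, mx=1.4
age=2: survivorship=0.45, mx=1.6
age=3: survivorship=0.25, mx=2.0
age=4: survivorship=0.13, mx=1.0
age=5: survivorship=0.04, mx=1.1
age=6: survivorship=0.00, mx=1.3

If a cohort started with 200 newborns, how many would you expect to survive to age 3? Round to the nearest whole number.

Expected survivors = N0 · l_3 = 200 × 0.25 = 50 → 50

50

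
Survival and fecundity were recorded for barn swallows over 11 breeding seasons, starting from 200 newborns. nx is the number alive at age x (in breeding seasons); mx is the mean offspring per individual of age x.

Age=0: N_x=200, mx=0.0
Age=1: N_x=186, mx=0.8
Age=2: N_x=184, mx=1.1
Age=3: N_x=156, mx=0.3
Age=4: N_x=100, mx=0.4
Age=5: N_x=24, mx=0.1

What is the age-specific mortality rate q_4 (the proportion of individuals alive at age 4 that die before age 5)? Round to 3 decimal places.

lx = nx/n0 = nx/200: 1, 0.93, 0.92, 0.78, 0.5, 0.12
q_4 = (l_4 − l_5) / l_4 = (0.5 − 0.12) / 0.5
     = 0.38 / 0.5 = 0.76 → 0.760

0.760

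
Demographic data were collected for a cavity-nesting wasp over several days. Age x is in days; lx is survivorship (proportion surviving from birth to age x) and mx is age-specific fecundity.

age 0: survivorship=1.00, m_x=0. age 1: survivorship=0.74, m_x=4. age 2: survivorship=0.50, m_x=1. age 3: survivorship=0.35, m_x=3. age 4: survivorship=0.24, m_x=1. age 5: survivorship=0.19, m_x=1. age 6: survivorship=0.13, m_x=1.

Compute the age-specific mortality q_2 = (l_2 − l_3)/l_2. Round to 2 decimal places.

0.30

q_2 = (l_2 − l_3) / l_2 = (0.5 − 0.35) / 0.5
     = 0.15 / 0.5 = 0.3 → 0.30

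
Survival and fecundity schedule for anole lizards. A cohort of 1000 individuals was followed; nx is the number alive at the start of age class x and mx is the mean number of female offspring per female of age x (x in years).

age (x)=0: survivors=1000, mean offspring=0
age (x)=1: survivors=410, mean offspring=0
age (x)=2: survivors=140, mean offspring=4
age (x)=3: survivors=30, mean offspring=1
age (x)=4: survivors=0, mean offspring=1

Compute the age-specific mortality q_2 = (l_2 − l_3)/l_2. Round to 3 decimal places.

0.786

lx = nx/n0 = nx/1000: 1, 0.41, 0.14, 0.03, 0
q_2 = (l_2 − l_3) / l_2 = (0.14 − 0.03) / 0.14
     = 0.11 / 0.14 = 0.785714… → 0.786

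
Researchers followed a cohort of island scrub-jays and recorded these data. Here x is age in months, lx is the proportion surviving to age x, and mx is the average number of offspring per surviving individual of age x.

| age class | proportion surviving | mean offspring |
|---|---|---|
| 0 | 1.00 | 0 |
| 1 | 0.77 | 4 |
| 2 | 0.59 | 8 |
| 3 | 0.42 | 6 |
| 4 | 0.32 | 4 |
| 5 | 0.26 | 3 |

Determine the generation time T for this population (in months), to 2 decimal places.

lx·mx: 0, 3.08, 4.72, 2.52, 1.28, 0.78 → R0 = 12.38
x·lx·mx: 0, 3.08, 9.44, 7.56, 5.12, 3.9 → Σ = 29.1
T = 29.1 / 12.38 = 2.350565… → 2.35

2.35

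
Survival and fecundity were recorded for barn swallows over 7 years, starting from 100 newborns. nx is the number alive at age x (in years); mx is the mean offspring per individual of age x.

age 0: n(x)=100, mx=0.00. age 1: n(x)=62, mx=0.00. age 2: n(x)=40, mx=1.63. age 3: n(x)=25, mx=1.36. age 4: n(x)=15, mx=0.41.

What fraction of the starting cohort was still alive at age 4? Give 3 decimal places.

0.150

l_4 = n_4/n_0 = 15/100 = 0.15 → 0.150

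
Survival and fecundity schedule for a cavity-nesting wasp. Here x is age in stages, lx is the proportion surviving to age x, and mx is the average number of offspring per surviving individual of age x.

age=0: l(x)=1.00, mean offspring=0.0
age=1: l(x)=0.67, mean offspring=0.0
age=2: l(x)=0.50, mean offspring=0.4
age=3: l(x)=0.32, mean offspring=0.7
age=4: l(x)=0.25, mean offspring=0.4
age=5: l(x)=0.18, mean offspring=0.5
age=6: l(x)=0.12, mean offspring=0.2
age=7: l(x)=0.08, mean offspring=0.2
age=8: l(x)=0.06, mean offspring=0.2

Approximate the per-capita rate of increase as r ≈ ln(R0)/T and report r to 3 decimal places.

-0.119

R0 = Σ lx·mx = 0 + 0 + 0.2 + 0.224 + 0.1 + 0.09 + 0.024 + 0.016 + 0.012 = 0.666
Σ x·lx·mx = 2.274; T = 2.274/0.666 = 3.41441…
r ≈ ln(R0)/T = ln(0.666)/3.41441… = -0.11904… → -0.119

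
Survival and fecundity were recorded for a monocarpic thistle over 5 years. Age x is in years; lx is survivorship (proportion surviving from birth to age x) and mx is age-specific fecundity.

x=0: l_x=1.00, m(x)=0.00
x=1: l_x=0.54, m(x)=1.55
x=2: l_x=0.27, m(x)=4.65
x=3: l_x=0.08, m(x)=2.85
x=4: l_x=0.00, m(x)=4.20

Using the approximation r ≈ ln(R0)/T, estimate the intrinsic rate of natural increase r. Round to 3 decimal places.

R0 = Σ lx·mx = 0 + 0.837 + 1.2555 + 0.228 + 0 = 2.3205
Σ x·lx·mx = 4.032; T = 4.032/2.3205 = 1.73756…
r ≈ ln(R0)/T = ln(2.3205)/1.73756… = 0.48446… → 0.484

0.484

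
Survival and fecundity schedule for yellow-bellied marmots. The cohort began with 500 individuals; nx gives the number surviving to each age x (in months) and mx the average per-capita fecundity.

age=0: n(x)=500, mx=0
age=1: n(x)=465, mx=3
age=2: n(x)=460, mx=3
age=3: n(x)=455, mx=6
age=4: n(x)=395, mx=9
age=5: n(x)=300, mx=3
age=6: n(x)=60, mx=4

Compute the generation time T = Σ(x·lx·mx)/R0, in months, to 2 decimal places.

3.19

lx = nx/n0 = nx/500: 1, 0.93, 0.92, 0.91, 0.79, 0.6, 0.12
lx·mx: 0, 2.79, 2.76, 5.46, 7.11, 1.8, 0.48 → R0 = 20.4
x·lx·mx: 0, 2.79, 5.52, 16.38, 28.44, 9, 2.88 → Σ = 65.01
T = 65.01 / 20.4 = 3.186765… → 3.19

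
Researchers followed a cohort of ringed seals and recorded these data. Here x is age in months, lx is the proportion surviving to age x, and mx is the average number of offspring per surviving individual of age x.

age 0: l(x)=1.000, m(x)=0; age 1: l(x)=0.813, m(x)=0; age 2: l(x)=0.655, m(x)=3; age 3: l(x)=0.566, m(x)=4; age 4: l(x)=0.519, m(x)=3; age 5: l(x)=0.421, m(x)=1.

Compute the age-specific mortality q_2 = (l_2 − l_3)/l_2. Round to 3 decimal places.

q_2 = (l_2 − l_3) / l_2 = (0.655 − 0.566) / 0.655
     = 0.089 / 0.655 = 0.135878… → 0.136

0.136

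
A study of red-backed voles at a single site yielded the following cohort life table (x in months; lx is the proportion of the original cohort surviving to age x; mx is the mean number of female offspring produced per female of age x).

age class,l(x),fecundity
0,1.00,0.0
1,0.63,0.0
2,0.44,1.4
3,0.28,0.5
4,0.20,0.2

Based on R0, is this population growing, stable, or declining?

declining

R0 = Σ lx·mx = 0 + 0 + 0.616 + 0.14 + 0.04 = 0.796
R0 < 1, so the population is declining.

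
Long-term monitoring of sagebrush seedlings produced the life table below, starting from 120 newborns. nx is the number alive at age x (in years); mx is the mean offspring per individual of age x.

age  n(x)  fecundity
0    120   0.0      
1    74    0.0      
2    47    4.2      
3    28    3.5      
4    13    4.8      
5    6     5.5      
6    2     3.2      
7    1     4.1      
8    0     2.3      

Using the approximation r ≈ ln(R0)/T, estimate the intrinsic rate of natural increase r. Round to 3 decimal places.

lx = nx/n0 = nx/120: 1, 0.61667…, 0.39167…, 0.23333…, 0.10833…, 0.05, 0.01667…, 0.00833…, 0
R0 = Σ lx·mx = 0 + 0 + 1.645… + 0.81667… + 0.52… + 0.275 + 0.05333… + 0.03417… + 0 = 3.344167…
Σ x·lx·mx = 9.754167…; T = 9.754167…/3.344167… = 2.91677…
r ≈ ln(R0)/T = ln(3.344167…)/2.91677… = 0.41389… → 0.414

0.414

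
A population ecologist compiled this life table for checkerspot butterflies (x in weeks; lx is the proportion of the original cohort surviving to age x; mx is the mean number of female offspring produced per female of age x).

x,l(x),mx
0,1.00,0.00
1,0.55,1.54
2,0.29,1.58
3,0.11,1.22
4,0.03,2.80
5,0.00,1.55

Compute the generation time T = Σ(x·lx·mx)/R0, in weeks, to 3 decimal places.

lx·mx: 0, 0.847, 0.4582, 0.1342, 0.084, 0 → R0 = 1.5234
x·lx·mx: 0, 0.847, 0.9164, 0.4026, 0.336, 0 → Σ = 2.502
T = 2.502 / 1.5234 = 1.642379… → 1.642

1.642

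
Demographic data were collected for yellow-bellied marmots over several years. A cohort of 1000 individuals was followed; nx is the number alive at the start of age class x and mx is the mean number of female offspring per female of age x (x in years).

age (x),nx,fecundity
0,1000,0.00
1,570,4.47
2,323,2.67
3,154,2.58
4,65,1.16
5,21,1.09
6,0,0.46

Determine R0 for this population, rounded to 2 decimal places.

3.91

lx = nx/n0 = nx/1000: 1, 0.57, 0.323, 0.154, 0.065, 0.021, 0
lx·mx by age: 0, 2.5479, 0.86241, 0.39732, 0.0754, 0.02289, 0
R0 = Σ lx·mx = 3.90592 → 3.91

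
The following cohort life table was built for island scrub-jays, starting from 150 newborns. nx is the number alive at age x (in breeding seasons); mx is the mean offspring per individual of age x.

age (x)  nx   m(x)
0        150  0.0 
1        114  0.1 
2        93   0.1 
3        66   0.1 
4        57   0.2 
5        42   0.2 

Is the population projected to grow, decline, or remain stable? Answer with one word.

lx = nx/n0 = nx/150: 1, 0.76, 0.62, 0.44, 0.38, 0.28
R0 = Σ lx·mx = 0 + 0.076 + 0.062 + 0.044 + 0.076 + 0.056 = 0.314
R0 < 1, so the population is declining.

declining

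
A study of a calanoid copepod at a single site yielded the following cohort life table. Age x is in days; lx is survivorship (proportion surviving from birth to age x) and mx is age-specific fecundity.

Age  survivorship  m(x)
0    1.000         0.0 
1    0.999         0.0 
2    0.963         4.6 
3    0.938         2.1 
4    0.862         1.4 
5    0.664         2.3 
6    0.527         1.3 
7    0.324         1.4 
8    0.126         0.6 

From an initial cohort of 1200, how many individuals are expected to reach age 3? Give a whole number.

1126

Expected survivors = N0 · l_3 = 1200 × 0.938 = 1125.6 → 1126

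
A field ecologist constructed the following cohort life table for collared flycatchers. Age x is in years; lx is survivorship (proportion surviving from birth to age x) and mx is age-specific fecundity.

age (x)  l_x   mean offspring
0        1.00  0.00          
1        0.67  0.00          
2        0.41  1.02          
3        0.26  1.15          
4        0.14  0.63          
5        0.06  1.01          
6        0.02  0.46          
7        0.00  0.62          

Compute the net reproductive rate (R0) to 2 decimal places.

0.88

lx·mx by age: 0, 0, 0.4182, 0.299, 0.0882, 0.0606, 0.0092, 0
R0 = Σ lx·mx = 0.8752 → 0.88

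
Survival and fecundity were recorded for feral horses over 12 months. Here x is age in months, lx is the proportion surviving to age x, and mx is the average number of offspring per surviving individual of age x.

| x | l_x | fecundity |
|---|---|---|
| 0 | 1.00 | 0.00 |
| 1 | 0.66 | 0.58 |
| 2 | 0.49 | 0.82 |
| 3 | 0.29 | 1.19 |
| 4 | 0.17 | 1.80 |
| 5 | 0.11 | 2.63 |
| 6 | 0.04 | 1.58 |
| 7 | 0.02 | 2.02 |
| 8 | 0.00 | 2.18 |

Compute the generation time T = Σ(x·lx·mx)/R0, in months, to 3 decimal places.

3.037

lx·mx: 0, 0.3828, 0.4018, 0.3451, 0.306, 0.2893, 0.0632, 0.0404, 0 → R0 = 1.8286
x·lx·mx: 0, 0.3828, 0.8036, 1.0353, 1.224, 1.4465, 0.3792, 0.2828, 0 → Σ = 5.5542
T = 5.5542 / 1.8286 = 3.037406… → 3.037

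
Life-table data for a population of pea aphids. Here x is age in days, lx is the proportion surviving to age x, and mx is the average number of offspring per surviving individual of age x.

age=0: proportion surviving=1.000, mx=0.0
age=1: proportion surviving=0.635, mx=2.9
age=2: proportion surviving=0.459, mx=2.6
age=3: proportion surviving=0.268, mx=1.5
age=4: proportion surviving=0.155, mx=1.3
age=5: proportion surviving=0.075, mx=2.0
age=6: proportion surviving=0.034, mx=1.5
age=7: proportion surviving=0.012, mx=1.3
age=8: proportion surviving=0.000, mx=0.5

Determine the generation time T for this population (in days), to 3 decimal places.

1.921

lx·mx: 0, 1.8415, 1.1934, 0.402, 0.2015, 0.15, 0.051, 0.0156, 0 → R0 = 3.855
x·lx·mx: 0, 1.8415, 2.3868, 1.206, 0.806, 0.75, 0.306, 0.1092, 0 → Σ = 7.4055
T = 7.4055 / 3.855 = 1.921012… → 1.921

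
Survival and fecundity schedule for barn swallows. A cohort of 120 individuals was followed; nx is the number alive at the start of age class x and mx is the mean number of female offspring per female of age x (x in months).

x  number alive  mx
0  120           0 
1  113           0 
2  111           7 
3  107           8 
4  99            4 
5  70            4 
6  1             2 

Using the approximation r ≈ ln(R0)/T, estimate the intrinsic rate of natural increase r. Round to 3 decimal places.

0.960

lx = nx/n0 = nx/120: 1, 0.94167…, 0.925, 0.89167…, 0.825, 0.58333…, 0.00833…
R0 = Σ lx·mx = 0 + 0 + 6.475 + 7.13333… + 3.3 + 2.33333… + 0.01667… = 19.258333…
Σ x·lx·mx = 59.316667…; T = 59.316667…/19.258333… = 3.08005…
r ≈ ln(R0)/T = ln(19.258333…)/3.08005… = 0.96036… → 0.960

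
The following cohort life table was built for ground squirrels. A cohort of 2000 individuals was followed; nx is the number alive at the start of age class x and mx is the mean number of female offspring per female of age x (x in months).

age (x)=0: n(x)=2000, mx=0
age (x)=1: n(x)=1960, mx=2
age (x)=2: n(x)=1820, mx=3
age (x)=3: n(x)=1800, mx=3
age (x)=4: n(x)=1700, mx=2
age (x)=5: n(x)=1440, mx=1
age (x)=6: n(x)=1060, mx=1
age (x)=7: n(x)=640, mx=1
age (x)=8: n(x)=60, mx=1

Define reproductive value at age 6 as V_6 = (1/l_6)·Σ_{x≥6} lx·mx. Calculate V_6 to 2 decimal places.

1.66

lx = nx/n0 = nx/2000: 1, 0.98, 0.91, 0.9, 0.85, 0.72, 0.53, 0.32, 0.03
lx·mx for x ≥ 6: 0.53, 0.32, 0.03 → sum = 0.88
V_6 = 0.88 / l_6 = 0.88 / 0.53 = 1.660377… → 1.66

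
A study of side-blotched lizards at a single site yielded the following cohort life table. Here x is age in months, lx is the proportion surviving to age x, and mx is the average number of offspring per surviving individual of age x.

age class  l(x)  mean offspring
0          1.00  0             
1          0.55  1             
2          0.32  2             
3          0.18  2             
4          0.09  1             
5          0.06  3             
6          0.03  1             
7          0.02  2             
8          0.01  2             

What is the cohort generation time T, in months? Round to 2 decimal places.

2.51

lx·mx: 0, 0.55, 0.64, 0.36, 0.09, 0.18, 0.03, 0.04, 0.02 → R0 = 1.91
x·lx·mx: 0, 0.55, 1.28, 1.08, 0.36, 0.9, 0.18, 0.28, 0.16 → Σ = 4.79
T = 4.79 / 1.91 = 2.507853… → 2.51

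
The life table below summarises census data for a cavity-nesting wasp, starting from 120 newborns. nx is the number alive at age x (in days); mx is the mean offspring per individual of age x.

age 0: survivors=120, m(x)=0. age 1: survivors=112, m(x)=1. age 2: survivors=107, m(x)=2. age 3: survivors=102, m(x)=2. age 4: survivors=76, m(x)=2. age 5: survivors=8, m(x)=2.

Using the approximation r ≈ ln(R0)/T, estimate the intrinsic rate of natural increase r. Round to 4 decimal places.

0.6679

lx = nx/n0 = nx/120: 1, 0.93333…, 0.89167…, 0.85, 0.63333…, 0.06667…
R0 = Σ lx·mx = 0 + 0.93333… + 1.78333… + 1.7 + 1.26667… + 0.13333… = 5.816667…
Σ x·lx·mx = 15.333333…; T = 15.333333…/5.816667… = 2.6361…
r ≈ ln(R0)/T = ln(5.816667…)/2.6361… = 0.667928… → 0.6679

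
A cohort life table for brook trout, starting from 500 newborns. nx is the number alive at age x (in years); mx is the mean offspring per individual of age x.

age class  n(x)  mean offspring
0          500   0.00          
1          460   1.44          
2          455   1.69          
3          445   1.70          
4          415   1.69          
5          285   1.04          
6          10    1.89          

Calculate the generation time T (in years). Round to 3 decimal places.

lx = nx/n0 = nx/500: 1, 0.92, 0.91, 0.89, 0.83, 0.57, 0.02
lx·mx: 0, 1.3248, 1.5379, 1.513, 1.4027, 0.5928, 0.0378 → R0 = 6.409
x·lx·mx: 0, 1.3248, 3.0758, 4.539, 5.6108, 2.964, 0.2268 → Σ = 17.7412
T = 17.7412 / 6.409 = 2.76817… → 2.768

2.768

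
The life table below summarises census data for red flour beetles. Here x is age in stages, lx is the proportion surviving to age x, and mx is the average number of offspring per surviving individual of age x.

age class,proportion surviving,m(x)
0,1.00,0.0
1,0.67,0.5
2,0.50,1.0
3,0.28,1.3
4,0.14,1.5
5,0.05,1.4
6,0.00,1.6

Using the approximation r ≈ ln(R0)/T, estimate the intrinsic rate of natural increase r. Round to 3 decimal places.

R0 = Σ lx·mx = 0 + 0.335 + 0.5 + 0.364 + 0.21 + 0.07 + 0 = 1.479
Σ x·lx·mx = 3.617; T = 3.617/1.479 = 2.44557…
r ≈ ln(R0)/T = ln(1.479)/2.44557… = 0.16003… → 0.160

0.160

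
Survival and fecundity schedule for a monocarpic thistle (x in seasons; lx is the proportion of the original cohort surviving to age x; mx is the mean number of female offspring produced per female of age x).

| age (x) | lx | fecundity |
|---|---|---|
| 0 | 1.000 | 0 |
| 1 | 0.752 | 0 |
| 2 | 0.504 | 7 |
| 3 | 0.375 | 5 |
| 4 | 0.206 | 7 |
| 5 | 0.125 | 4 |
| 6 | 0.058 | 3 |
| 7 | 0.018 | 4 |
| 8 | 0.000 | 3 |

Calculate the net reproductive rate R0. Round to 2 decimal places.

7.59

lx·mx by age: 0, 0, 3.528, 1.875, 1.442, 0.5, 0.174, 0.072, 0
R0 = Σ lx·mx = 7.591 → 7.59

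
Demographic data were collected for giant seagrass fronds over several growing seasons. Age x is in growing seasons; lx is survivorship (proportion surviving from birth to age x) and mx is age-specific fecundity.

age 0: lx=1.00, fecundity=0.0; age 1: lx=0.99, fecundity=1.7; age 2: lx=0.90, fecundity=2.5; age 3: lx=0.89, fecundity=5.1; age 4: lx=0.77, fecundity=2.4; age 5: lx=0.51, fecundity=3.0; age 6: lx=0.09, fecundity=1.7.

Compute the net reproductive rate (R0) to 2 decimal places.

lx·mx by age: 0, 1.683, 2.25, 4.539, 1.848, 1.53, 0.153
R0 = Σ lx·mx = 12.003 → 12.00

12.00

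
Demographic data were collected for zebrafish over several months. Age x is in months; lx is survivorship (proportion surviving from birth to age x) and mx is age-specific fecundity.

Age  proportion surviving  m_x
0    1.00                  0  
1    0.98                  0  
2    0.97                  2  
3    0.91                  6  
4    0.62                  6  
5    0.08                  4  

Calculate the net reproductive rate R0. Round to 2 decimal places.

lx·mx by age: 0, 0, 1.94, 5.46, 3.72, 0.32
R0 = Σ lx·mx = 11.44 → 11.44

11.44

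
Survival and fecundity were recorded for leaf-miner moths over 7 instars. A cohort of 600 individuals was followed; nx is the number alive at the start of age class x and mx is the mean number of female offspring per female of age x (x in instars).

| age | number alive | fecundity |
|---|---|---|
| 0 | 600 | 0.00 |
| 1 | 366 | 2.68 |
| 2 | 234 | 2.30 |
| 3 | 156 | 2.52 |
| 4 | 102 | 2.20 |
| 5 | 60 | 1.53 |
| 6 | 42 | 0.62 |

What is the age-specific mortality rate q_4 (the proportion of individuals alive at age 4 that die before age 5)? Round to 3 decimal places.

lx = nx/n0 = nx/600: 1, 0.61, 0.39, 0.26, 0.17, 0.1, 0.07
q_4 = (l_4 − l_5) / l_4 = (0.17 − 0.1) / 0.17
     = 0.07 / 0.17 = 0.411765… → 0.412

0.412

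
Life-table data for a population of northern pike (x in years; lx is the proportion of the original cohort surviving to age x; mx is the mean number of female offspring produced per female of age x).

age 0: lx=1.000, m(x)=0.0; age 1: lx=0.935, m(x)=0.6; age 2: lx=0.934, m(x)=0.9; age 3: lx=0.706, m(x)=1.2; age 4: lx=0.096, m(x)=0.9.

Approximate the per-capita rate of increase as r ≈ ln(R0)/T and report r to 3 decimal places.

R0 = Σ lx·mx = 0 + 0.561 + 0.8406 + 0.8472 + 0.0864 = 2.3352
Σ x·lx·mx = 5.1294; T = 5.1294/2.3352 = 2.19656…
r ≈ ln(R0)/T = ln(2.3352)/2.19656… = 0.3861… → 0.386

0.386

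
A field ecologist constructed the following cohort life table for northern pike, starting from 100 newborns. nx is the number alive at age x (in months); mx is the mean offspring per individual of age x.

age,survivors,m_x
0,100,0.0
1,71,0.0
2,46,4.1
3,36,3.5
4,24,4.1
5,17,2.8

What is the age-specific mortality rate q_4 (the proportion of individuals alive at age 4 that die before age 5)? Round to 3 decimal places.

lx = nx/n0 = nx/100: 1, 0.71, 0.46, 0.36, 0.24, 0.17
q_4 = (l_4 − l_5) / l_4 = (0.24 − 0.17) / 0.24
     = 0.07 / 0.24 = 0.291667… → 0.292

0.292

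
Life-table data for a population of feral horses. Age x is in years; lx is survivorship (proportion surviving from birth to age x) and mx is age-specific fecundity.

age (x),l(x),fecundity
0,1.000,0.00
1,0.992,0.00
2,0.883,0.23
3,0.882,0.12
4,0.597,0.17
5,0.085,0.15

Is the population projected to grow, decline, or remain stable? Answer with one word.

R0 = Σ lx·mx = 0 + 0 + 0.20309 + 0.10584 + 0.10149 + 0.01275 = 0.42317
R0 < 1, so the population is declining.

declining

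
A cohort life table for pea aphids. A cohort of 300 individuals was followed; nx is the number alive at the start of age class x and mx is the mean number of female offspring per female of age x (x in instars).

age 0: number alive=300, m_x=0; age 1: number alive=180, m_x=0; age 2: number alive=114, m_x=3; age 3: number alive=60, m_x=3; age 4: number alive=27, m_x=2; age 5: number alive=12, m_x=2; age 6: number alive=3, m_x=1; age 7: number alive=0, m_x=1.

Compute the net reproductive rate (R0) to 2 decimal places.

lx = nx/n0 = nx/300: 1, 0.6, 0.38, 0.2, 0.09, 0.04, 0.01, 0
lx·mx by age: 0, 0, 1.14, 0.6, 0.18, 0.08, 0.01, 0
R0 = Σ lx·mx = 2.01 → 2.01

2.01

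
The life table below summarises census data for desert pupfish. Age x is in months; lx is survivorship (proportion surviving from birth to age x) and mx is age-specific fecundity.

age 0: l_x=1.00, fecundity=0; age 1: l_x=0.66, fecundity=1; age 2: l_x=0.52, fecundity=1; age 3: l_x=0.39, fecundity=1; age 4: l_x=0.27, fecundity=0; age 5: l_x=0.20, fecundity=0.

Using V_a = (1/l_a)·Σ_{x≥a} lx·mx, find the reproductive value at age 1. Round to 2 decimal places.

lx·mx for x ≥ 1: 0.66, 0.52, 0.39, 0, 0 → sum = 1.57
V_1 = 1.57 / l_1 = 1.57 / 0.66 = 2.378788… → 2.38

2.38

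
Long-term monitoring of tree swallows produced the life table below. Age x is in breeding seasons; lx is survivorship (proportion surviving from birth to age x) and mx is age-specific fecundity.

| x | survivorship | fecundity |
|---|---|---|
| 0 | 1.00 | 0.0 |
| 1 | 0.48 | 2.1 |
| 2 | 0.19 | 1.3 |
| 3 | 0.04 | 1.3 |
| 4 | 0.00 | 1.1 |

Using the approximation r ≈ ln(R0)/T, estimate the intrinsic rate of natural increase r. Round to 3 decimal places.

0.211

R0 = Σ lx·mx = 0 + 1.008 + 0.247 + 0.052 + 0 = 1.307
Σ x·lx·mx = 1.658; T = 1.658/1.307 = 1.26855…
r ≈ ln(R0)/T = ln(1.307)/1.26855… = 0.21105… → 0.211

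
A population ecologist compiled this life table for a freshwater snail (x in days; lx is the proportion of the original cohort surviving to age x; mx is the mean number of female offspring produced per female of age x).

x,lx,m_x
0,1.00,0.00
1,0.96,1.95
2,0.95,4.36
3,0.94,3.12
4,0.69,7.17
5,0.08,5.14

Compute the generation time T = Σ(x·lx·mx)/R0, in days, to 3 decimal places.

lx·mx: 0, 1.872, 4.142, 2.9328, 4.9473, 0.4112 → R0 = 14.3053
x·lx·mx: 0, 1.872, 8.284, 8.7984, 19.7892, 2.056 → Σ = 40.7996
T = 40.7996 / 14.3053 = 2.852062… → 2.852

2.852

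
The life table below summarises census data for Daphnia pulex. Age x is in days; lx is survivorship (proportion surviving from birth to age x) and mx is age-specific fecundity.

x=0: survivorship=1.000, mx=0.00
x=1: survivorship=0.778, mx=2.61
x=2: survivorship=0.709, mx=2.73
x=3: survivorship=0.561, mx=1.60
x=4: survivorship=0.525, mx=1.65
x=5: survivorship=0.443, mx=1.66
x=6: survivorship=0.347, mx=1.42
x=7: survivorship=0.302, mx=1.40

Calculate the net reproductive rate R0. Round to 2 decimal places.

lx·mx by age: 0, 2.03058, 1.93557, 0.8976, 0.86625, 0.73538, 0.49274, 0.4228
R0 = Σ lx·mx = 7.38092 → 7.38

7.38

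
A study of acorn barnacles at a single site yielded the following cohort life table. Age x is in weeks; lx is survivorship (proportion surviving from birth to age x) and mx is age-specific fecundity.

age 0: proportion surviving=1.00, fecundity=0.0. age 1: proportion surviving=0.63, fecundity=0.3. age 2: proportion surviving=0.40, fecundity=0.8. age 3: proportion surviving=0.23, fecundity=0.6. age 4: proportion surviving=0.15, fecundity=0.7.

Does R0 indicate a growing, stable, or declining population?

declining

R0 = Σ lx·mx = 0 + 0.189 + 0.32 + 0.138 + 0.105 = 0.752
R0 < 1, so the population is declining.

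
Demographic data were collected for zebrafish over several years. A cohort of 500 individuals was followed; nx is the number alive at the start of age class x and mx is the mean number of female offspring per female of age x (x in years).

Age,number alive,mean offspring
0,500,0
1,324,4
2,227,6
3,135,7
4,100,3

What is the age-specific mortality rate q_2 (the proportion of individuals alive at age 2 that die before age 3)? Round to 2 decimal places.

0.41

lx = nx/n0 = nx/500: 1, 0.648, 0.454, 0.27, 0.2
q_2 = (l_2 − l_3) / l_2 = (0.454 − 0.27) / 0.454
     = 0.184 / 0.454 = 0.405286… → 0.41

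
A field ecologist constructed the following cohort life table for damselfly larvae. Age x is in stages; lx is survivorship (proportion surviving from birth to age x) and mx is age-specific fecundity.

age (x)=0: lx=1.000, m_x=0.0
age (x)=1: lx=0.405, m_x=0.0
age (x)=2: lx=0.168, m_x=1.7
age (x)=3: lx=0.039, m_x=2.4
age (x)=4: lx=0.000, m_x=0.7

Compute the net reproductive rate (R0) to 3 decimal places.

lx·mx by age: 0, 0, 0.2856, 0.0936, 0
R0 = Σ lx·mx = 0.3792 → 0.379

0.379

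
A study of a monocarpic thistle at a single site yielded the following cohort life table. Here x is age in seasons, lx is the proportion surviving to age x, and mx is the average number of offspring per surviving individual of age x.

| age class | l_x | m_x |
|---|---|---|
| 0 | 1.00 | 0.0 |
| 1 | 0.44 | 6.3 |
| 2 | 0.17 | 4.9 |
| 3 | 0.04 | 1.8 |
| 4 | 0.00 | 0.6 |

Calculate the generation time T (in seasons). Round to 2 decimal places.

1.27

lx·mx: 0, 2.772, 0.833, 0.072, 0 → R0 = 3.677
x·lx·mx: 0, 2.772, 1.666, 0.216, 0 → Σ = 4.654
T = 4.654 / 3.677 = 1.265706… → 1.27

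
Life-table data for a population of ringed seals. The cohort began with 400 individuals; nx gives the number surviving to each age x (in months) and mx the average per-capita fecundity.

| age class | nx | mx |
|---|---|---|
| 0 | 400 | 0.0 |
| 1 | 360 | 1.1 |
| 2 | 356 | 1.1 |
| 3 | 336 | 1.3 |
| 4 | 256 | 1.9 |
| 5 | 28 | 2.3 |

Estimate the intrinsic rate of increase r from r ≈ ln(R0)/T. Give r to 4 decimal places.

0.5561

lx = nx/n0 = nx/400: 1, 0.9, 0.89, 0.84, 0.64, 0.07
R0 = Σ lx·mx = 0 + 0.99 + 0.979 + 1.092 + 1.216 + 0.161 = 4.438
Σ x·lx·mx = 11.893; T = 11.893/4.438 = 2.67981…
r ≈ ln(R0)/T = ln(4.438)/2.67981… = 0.556085… → 0.5561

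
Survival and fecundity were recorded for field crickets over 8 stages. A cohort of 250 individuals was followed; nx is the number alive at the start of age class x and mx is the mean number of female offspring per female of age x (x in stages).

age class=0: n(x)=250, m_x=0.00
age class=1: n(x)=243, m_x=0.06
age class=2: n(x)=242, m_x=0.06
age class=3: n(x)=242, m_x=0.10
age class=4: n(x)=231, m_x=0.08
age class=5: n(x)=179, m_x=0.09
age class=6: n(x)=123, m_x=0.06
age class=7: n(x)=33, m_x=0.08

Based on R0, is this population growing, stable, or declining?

lx = nx/n0 = nx/250: 1, 0.972, 0.968, 0.968, 0.924, 0.716, 0.492, 0.132
R0 = Σ lx·mx = 0 + 0.05832 + 0.05808 + 0.0968 + 0.07392 + 0.06444 + 0.02952 + 0.01056 = 0.39164
R0 < 1, so the population is declining.

declining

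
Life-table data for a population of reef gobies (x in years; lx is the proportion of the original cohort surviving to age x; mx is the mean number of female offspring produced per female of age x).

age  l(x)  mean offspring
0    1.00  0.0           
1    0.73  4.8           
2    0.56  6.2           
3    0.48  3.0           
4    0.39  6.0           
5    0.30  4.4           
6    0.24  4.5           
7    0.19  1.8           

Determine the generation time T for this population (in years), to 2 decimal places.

lx·mx: 0, 3.504, 3.472, 1.44, 2.34, 1.32, 1.08, 0.342 → R0 = 13.498
x·lx·mx: 0, 3.504, 6.944, 4.32, 9.36, 6.6, 6.48, 2.394 → Σ = 39.602
T = 39.602 / 13.498 = 2.933916… → 2.93

2.93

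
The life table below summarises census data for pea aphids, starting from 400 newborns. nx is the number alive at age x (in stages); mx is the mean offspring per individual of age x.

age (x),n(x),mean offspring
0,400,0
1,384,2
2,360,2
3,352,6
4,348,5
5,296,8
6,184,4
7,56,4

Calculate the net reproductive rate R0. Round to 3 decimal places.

lx = nx/n0 = nx/400: 1, 0.96, 0.9, 0.88, 0.87, 0.74, 0.46, 0.14
lx·mx by age: 0, 1.92, 1.8, 5.28, 4.35, 5.92, 1.84, 0.56
R0 = Σ lx·mx = 21.67 → 21.670

21.670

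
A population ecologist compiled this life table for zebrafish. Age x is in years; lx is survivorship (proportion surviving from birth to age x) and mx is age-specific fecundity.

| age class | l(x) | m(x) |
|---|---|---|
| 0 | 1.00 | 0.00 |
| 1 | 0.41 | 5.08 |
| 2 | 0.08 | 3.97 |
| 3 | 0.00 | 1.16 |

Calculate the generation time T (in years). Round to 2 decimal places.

1.13

lx·mx: 0, 2.0828, 0.3176, 0 → R0 = 2.4004
x·lx·mx: 0, 2.0828, 0.6352, 0 → Σ = 2.718
T = 2.718 / 2.4004 = 1.132311… → 1.13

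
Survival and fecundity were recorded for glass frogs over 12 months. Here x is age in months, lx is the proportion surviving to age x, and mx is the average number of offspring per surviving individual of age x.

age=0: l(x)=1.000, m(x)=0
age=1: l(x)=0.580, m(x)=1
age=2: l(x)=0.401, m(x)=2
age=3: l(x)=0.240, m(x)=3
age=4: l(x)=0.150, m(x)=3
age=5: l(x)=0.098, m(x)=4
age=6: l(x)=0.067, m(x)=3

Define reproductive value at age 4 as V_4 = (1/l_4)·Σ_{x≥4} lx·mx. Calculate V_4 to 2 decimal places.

lx·mx for x ≥ 4: 0.45, 0.392, 0.201 → sum = 1.043
V_4 = 1.043 / l_4 = 1.043 / 0.15 = 6.953333… → 6.95

6.95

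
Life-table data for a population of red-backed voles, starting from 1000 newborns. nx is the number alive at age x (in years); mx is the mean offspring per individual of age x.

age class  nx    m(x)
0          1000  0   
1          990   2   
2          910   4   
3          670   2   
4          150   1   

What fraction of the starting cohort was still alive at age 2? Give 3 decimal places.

l_2 = n_2/n_0 = 910/1000 = 0.91 → 0.910

0.910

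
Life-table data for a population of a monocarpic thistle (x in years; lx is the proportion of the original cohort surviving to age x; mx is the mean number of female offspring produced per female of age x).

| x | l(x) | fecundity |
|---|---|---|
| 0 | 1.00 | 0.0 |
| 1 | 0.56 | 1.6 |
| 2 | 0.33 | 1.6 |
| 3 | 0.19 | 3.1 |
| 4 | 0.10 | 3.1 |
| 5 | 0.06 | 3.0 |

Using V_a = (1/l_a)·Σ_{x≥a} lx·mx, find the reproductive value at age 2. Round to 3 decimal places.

4.870

lx·mx for x ≥ 2: 0.528, 0.589, 0.31, 0.18 → sum = 1.607
V_2 = 1.607 / l_2 = 1.607 / 0.33 = 4.869697… → 4.870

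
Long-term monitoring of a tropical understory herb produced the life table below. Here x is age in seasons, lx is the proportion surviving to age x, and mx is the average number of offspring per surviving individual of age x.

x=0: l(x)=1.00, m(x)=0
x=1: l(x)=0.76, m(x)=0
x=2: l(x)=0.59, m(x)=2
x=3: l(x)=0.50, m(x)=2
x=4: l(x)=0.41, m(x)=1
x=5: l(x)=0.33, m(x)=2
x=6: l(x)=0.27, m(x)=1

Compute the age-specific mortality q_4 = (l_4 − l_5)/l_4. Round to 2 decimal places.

q_4 = (l_4 − l_5) / l_4 = (0.41 − 0.33) / 0.41
     = 0.08 / 0.41 = 0.195122… → 0.20

0.20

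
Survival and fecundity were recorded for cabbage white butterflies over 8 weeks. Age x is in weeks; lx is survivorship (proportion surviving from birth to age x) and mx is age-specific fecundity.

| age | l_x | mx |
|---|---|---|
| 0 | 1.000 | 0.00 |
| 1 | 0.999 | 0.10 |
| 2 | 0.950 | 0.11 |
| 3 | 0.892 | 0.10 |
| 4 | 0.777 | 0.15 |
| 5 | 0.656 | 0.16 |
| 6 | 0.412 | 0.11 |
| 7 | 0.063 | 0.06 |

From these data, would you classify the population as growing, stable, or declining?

R0 = Σ lx·mx = 0 + 0.0999 + 0.1045 + 0.0892 + 0.11655 + 0.10496 + 0.04532 + 0.00378 = 0.56421
R0 < 1, so the population is declining.

declining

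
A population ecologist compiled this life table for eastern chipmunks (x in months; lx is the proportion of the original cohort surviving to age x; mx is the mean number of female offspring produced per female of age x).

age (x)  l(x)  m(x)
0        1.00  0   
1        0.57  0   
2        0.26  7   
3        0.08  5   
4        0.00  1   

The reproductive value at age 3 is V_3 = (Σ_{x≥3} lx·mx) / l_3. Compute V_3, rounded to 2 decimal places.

5.00

lx·mx for x ≥ 3: 0.4, 0 → sum = 0.4
V_3 = 0.4 / l_3 = 0.4 / 0.08 = 5 → 5.00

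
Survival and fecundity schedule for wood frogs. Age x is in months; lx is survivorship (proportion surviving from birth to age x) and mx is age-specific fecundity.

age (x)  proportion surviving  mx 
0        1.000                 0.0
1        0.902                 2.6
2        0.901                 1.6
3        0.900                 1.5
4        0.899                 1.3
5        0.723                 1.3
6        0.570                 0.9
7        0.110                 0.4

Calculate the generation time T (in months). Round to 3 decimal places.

2.825

lx·mx: 0, 2.3452, 1.4416, 1.35, 1.1687, 0.9399, 0.513, 0.044 → R0 = 7.8024
x·lx·mx: 0, 2.3452, 2.8832, 4.05, 4.6748, 4.6995, 3.078, 0.308 → Σ = 22.0387
T = 22.0387 / 7.8024 = 2.824605… → 2.825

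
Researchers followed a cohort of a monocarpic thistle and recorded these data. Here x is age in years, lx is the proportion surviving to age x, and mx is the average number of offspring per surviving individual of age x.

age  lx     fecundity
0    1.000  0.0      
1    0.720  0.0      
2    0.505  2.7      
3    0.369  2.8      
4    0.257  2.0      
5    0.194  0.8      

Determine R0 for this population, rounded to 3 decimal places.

lx·mx by age: 0, 0, 1.3635, 1.0332, 0.514, 0.1552
R0 = Σ lx·mx = 3.0659 → 3.066

3.066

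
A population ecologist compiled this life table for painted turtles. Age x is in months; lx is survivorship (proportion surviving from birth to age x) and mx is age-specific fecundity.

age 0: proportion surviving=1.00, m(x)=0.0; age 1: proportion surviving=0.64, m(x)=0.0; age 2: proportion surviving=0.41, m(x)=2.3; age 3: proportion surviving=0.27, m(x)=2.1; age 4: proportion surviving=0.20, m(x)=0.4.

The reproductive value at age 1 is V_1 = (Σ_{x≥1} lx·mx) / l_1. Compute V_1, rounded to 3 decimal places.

2.484

lx·mx for x ≥ 1: 0, 0.943, 0.567, 0.08 → sum = 1.59
V_1 = 1.59 / l_1 = 1.59 / 0.64 = 2.484375 → 2.484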